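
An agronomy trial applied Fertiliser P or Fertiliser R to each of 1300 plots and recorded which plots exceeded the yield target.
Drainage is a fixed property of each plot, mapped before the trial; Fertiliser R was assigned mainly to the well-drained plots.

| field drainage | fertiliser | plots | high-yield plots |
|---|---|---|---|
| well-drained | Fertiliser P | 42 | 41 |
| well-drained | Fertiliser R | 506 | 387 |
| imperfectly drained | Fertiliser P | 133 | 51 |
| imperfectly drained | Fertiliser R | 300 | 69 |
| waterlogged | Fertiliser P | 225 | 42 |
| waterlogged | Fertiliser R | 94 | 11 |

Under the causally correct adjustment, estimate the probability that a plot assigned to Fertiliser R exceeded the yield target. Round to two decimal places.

Since field drainage is a pre-existing factor (not a product of the fertiliser) and it affects the outcome on its own, it is a confounder. The stratified rates, not the pooled rate, identify the causal effect.
Standardising Fertiliser R to the population field drainage mix: 0.422·387/506 + 0.333·69/300 + 0.245·11/94 = 0.428.

0.43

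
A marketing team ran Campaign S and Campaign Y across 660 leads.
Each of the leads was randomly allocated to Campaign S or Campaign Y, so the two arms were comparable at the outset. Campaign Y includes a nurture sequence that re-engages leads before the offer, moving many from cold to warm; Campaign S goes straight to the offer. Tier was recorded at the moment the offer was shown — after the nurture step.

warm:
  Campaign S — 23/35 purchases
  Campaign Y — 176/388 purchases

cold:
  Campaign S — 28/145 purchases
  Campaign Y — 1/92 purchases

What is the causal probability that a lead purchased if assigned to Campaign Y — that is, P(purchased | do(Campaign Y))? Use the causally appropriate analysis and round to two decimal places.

0.37

The stratified and pooled comparisons disagree (Campaign S wins within each engagement tier; Campaign Y wins overall), so the answer turns on the causal role of engagement tier.
Engagement tier is downstream of the campaign. One should not condition on a consequence of treatment, so the overall rates are the right comparison.
So P(outcome | do(Campaign Y)) is just the pooled rate for Campaign Y: 177/480 = 0.369.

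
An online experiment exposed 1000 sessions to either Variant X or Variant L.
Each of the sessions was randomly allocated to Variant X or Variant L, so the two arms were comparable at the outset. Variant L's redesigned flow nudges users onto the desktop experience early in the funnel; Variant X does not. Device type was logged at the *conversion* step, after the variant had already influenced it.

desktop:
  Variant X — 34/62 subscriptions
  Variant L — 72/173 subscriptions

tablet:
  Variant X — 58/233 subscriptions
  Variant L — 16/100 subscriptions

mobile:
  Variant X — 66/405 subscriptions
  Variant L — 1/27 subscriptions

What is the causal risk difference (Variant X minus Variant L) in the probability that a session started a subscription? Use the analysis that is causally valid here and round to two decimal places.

-0.07

The distribution of device type is itself part of what the variant does — it is an intermediate outcome. Holding it fixed would remove that part of the effect; the total effect is the pooled difference.
The causal difference is the pooled difference: 0.226 − 0.297 = -0.071.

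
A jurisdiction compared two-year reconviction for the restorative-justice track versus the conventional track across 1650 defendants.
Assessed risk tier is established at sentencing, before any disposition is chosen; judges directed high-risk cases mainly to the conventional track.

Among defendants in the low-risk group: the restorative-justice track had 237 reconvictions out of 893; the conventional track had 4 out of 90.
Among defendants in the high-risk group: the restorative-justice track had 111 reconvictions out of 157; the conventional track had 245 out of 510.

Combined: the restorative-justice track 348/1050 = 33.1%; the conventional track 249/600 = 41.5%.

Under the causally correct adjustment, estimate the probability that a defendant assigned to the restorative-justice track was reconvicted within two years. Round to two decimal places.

0.44

Assessed risk tier is set before the disposition has any effect — it is not caused by the disposition — and it independently drives the outcome. That makes it a confounder, so the causal comparison is within assessed risk tier levels.
Standardising the restorative-justice track to the population assessed risk tier mix: 0.596·237/893 + 0.404·111/157 = 0.444.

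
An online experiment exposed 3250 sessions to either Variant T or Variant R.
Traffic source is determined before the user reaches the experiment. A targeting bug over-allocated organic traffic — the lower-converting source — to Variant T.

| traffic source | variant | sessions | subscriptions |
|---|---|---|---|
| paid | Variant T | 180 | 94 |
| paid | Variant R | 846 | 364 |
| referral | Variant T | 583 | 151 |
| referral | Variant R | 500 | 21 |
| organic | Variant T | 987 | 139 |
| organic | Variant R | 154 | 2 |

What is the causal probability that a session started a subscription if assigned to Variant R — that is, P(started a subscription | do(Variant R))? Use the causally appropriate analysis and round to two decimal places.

Within every traffic source level Variant T has the higher rate, yet pooled Variant R does — Simpson's reversal.
Since traffic source is a pre-existing factor (not a product of the variant) and it affects the outcome on its own, it is a confounder. The stratified rates, not the pooled rate, identify the causal effect.
Standardising Variant R to the population traffic source mix: 0.316·364/846 + 0.333·21/500 + 0.351·2/154 = 0.154.

0.15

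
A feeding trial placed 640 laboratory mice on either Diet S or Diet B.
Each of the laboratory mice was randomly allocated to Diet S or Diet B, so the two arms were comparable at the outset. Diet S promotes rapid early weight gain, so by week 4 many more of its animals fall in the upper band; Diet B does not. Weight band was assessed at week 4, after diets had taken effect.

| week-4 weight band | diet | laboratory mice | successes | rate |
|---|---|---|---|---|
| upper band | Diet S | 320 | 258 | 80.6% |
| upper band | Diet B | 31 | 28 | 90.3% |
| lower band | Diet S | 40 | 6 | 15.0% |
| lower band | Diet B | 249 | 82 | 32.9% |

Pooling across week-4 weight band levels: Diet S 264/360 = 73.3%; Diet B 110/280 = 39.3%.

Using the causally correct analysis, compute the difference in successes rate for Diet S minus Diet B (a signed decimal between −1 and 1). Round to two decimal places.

The distribution of week-4 weight band is itself part of what the diet does — it is an intermediate outcome. Holding it fixed would remove that part of the effect; the total effect is the pooled difference.
The causal difference is the pooled difference: 0.733 − 0.393 = +0.340.

+0.34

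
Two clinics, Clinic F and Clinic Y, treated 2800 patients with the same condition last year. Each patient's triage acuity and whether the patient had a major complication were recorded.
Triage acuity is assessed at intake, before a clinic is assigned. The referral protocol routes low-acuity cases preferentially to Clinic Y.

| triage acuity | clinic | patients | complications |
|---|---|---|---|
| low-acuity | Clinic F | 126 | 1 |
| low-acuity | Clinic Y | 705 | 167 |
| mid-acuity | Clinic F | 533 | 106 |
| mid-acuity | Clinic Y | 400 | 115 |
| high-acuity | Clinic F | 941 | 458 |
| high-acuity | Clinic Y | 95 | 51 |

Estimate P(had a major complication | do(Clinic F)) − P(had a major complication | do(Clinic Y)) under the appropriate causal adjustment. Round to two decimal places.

-0.12

The stratified and pooled comparisons disagree (Clinic F wins within each triage acuity; Clinic Y wins overall), so the answer turns on the causal role of triage acuity.
Triage acuity satisfies the back-door criterion: it is not a descendant of the clinic, and it blocks the spurious path from clinic to outcome. Adjusting for it (i.e., using the within-triage acuity rates) gives the causal effect.
Adjusting over the population distribution of triage acuity: 0.297·(0.008−0.237) + 0.333·(0.199−0.287) + 0.370·(0.487−0.537) = -0.116.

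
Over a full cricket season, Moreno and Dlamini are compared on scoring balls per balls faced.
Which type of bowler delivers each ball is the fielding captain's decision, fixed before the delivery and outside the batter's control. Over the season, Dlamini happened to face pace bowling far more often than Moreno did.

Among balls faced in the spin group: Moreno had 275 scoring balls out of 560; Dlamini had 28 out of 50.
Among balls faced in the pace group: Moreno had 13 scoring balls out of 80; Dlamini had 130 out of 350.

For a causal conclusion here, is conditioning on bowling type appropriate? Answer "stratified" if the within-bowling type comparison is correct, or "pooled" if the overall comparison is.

stratified

Since bowling type is a pre-existing factor (not a product of the player) and it affects the outcome on its own, it is a confounder. The stratified rates, not the pooled rate, identify the causal effect.
Within each level — spin: 49.1% vs 56.0%; pace: 16.2% vs 37.1% — Dlamini is higher every time.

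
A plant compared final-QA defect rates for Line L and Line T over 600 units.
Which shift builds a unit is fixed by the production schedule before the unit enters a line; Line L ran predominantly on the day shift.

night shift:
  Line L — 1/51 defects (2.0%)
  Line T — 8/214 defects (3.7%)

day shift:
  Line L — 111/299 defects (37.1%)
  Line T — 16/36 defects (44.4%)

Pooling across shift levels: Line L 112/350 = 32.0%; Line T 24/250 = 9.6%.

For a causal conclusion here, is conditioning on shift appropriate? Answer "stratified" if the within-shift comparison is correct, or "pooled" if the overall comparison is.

stratified

Line L is lower inside every shift stratum but Line T is lower in aggregate. Whether to stratify depends on how shift relates to the line.
Shift differs across lines for reasons unrelated to any effect of the line itself, and it separately predicts the outcome — a classic confounder. We must compare within shift levels.
Within each level — night shift: 2.0% vs 3.7%; day shift: 37.1% vs 44.4% — Line L is lower every time.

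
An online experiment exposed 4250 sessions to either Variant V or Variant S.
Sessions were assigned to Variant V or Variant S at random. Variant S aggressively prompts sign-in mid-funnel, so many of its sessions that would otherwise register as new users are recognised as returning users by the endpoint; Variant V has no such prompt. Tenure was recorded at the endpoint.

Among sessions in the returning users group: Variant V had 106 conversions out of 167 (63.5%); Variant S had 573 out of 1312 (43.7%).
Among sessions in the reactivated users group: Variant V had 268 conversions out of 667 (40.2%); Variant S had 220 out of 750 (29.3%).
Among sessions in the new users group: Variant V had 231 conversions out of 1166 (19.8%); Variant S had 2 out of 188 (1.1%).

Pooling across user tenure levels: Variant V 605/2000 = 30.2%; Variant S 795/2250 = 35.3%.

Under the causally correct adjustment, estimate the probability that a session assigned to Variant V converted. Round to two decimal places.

Variant V is higher inside every user tenure stratum but Variant S is higher in aggregate. Whether to stratify depends on how user tenure relates to the variant.
User tenure is recorded after the variant and is itself shifted by it — it sits on the causal path from variant to outcome. Conditioning on a mediator would strip out part of the effect we want; the pooled comparison gives the total causal effect.
So P(outcome | do(Variant V)) is just the pooled rate for Variant V: 605/2000 = 0.302.

0.30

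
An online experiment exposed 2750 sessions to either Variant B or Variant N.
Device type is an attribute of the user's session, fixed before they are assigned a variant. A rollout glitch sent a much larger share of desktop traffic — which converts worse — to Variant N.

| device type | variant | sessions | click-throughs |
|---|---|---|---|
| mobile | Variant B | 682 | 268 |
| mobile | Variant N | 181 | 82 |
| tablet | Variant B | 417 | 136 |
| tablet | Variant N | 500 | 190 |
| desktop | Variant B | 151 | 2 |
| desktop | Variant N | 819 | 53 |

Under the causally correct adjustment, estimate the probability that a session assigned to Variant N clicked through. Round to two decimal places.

0.29

Device type differs across variants for reasons unrelated to any effect of the variant itself, and it separately predicts the outcome — a classic confounder. We must compare within device type levels.
Standardising Variant N to the population device type mix: 0.314·82/181 + 0.333·190/500 + 0.353·53/819 = 0.292.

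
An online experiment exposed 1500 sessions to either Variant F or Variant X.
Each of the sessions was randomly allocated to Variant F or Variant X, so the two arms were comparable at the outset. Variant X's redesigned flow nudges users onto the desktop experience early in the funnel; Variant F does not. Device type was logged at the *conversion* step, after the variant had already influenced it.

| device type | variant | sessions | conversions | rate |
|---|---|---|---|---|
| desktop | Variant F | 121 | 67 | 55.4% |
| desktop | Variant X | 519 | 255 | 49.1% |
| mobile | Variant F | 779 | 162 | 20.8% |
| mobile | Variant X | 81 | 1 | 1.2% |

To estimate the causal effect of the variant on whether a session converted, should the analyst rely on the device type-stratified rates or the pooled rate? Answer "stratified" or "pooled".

Variant F is higher inside every device type stratum but Variant X is higher in aggregate. Whether to stratify depends on how device type relates to the variant.
Stratifying would compare variants among sessions the variants themselves sorted into device type groups — a form of selection on an intermediate. The unconditioned pooled rates give the total causal effect.
Pooled: Variant F 25.4% vs Variant X 42.7%; Variant X is higher overall.

pooled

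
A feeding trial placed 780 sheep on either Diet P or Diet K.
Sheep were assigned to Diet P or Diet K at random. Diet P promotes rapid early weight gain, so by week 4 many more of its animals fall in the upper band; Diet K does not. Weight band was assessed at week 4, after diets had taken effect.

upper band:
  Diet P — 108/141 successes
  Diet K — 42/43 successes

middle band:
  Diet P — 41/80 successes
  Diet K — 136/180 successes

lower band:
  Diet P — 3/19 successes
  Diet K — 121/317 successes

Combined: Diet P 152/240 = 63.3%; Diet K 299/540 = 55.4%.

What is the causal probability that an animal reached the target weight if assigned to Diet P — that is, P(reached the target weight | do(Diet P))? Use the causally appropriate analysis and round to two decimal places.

0.63

Week-4 weight band here is a post-treatment variable shaped by the diet; conditioning on it would introduce bias rather than remove it. The overall comparison is the causal one.
So P(outcome | do(Diet P)) is just the pooled rate for Diet P: 152/240 = 0.633.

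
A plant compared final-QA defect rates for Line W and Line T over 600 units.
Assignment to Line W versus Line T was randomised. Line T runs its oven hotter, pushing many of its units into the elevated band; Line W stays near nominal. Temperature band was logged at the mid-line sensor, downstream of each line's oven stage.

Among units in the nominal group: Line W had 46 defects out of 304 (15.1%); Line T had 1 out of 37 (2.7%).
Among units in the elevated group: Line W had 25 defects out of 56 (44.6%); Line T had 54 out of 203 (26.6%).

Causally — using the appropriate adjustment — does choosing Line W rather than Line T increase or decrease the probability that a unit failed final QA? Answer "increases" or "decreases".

In-process temperature band is downstream of the line. One should not condition on a consequence of treatment, so the overall rates are the right comparison.
Pooled: Line W 19.7% vs Line T 22.9%; Line W is lower overall.

decreases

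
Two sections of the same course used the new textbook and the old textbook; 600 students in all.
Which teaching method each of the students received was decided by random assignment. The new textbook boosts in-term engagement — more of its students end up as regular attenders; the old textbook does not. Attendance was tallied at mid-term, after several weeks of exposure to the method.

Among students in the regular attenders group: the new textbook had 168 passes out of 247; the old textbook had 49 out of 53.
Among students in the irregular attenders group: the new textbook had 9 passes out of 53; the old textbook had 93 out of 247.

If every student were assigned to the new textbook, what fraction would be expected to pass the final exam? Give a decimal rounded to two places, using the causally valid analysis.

The stratified and pooled comparisons disagree (the old textbook wins within each mid-term attendance; the new textbook wins overall), so the answer turns on the causal role of mid-term attendance.
Because the teaching method influences mid-term attendance, mid-term attendance is a post-treatment mediator, not a confounder. Stratifying on it would bias the estimate; the causal effect is the crude pooled difference.
So P(outcome | do(the new textbook)) is just the pooled rate for the new textbook: 177/300 = 0.590.

0.59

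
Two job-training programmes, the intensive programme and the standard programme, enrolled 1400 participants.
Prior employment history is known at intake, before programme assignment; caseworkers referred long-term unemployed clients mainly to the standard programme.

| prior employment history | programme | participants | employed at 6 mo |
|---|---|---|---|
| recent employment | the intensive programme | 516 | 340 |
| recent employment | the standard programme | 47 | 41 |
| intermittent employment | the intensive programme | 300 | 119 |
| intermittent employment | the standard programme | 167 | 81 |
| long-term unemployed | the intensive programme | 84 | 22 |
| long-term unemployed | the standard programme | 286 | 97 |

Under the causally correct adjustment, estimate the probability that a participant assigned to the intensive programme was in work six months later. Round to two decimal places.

0.47

The imbalance in prior employment history arose from how participants were allocated, not from anything the programme did; and prior employment history independently affects the outcome. The pooled gap is confounded — condition on prior employment history.
Standardising the intensive programme to the population prior employment history mix: 0.402·340/516 + 0.334·119/300 + 0.264·22/84 = 0.467.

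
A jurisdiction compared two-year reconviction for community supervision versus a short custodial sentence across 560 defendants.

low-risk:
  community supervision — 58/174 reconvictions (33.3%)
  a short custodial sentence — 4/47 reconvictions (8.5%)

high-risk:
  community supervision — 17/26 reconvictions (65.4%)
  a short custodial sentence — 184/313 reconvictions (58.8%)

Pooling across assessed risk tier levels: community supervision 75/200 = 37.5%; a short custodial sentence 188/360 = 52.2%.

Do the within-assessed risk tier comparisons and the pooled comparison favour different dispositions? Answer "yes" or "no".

yes

Within each assessed risk tier level (low-risk 33.3% vs 8.5%; high-risk 65.4% vs 58.8%), a short custodial sentence has the lower rate every time. Pooled: 37.5% vs 52.2% — community supervision has the lower rate overall. The two comparisons disagree.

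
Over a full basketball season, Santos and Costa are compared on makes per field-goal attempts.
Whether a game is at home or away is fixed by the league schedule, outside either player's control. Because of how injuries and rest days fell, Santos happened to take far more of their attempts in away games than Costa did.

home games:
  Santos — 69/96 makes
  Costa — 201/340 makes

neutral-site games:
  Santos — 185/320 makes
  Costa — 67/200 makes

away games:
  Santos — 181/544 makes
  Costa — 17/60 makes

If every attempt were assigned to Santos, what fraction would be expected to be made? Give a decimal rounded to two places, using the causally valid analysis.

Within every game venue level Santos has the higher rate, yet pooled Costa does — Simpson's reversal.
Nothing the player does changes game venue; the imbalance is an allocation artefact. With game venue also predicting the outcome, the pooled figure is confounded, and the within-stratum comparison is the causal one.
Standardising Santos to the population game venue mix: 0.279·69/96 + 0.333·185/320 + 0.387·181/544 = 0.522.

0.52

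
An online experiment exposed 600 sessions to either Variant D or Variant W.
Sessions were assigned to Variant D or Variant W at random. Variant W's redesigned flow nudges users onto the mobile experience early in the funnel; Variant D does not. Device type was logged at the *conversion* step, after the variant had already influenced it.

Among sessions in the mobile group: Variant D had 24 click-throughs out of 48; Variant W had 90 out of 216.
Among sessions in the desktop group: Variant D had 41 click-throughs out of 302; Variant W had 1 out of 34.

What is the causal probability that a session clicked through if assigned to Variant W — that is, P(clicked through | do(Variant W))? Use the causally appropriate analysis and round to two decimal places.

0.36

Within every device type level Variant D has the higher rate, yet pooled Variant W does — Simpson's reversal.
Device type is downstream of the variant. One should not condition on a consequence of treatment, so the overall rates are the right comparison.
So P(outcome | do(Variant W)) is just the pooled rate for Variant W: 91/250 = 0.364.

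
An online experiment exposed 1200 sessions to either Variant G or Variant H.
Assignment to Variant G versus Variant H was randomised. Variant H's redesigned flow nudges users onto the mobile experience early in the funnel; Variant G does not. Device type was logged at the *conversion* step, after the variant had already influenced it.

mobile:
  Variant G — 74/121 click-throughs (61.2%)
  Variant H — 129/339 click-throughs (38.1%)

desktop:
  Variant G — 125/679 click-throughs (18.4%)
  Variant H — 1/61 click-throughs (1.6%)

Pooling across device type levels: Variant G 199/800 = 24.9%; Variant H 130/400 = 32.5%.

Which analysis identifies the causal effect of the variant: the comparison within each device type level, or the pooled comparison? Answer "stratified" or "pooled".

pooled

Device type lies on the pathway variant → device type → outcome, so adjusting for it blocks the indirect effect. For the total causal effect of variant, use the unadjusted pooled rates.
Pooled: Variant G 24.9% vs Variant H 32.5%; Variant H is higher overall.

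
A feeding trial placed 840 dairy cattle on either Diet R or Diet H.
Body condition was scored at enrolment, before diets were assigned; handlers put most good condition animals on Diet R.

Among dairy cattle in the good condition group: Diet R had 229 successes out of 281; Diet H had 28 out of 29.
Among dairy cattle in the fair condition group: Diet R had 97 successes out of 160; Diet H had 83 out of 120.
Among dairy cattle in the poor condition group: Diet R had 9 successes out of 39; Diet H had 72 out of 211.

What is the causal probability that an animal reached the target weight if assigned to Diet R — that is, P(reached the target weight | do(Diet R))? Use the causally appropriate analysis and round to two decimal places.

Within every starting body condition level Diet H has the higher rate, yet pooled Diet R does — Simpson's reversal.
Here starting body condition is a common cause — it drives both which diet a case falls under and the outcome. The crude comparison mixes populations; the stratum-specific rates are the causally relevant ones.
Standardising Diet R to the population starting body condition mix: 0.369·229/281 + 0.333·97/160 + 0.298·9/39 = 0.572.

0.57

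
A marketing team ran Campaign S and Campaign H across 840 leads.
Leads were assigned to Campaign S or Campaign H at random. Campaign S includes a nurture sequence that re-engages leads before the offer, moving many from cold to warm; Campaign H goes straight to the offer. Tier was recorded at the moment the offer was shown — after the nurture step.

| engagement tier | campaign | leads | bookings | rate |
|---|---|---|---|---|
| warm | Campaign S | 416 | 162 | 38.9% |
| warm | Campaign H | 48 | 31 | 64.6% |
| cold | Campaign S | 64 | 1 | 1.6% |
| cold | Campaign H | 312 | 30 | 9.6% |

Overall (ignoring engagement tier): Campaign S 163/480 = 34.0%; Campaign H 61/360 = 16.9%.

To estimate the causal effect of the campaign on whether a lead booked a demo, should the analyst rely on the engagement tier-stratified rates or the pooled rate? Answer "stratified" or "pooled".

pooled

Engagement tier lies on the pathway campaign → engagement tier → outcome, so adjusting for it blocks the indirect effect. For the total causal effect of campaign, use the unadjusted pooled rates.
Pooled: Campaign S 34.0% vs Campaign H 16.9%; Campaign S is higher overall.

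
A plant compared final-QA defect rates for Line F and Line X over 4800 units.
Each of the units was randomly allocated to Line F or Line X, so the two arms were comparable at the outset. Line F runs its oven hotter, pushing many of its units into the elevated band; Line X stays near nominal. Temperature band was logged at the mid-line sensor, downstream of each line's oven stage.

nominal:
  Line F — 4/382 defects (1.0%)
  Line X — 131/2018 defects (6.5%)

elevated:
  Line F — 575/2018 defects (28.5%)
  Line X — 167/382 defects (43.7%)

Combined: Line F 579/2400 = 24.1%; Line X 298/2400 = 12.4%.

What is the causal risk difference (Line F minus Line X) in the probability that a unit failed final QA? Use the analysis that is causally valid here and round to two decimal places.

Because the line influences in-process temperature band, in-process temperature band is a post-treatment mediator, not a confounder. Stratifying on it would bias the estimate; the causal effect is the crude pooled difference.
The causal difference is the pooled difference: 0.241 − 0.124 = +0.117.

+0.12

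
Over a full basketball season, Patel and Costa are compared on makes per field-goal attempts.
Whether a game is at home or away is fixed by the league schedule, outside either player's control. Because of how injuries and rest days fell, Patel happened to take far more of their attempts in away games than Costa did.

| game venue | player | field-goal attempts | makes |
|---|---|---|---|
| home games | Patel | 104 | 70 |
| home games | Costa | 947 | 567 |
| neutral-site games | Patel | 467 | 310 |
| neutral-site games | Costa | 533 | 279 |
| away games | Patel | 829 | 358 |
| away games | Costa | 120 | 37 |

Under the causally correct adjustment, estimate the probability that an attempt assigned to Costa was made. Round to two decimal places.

0.48

The stratified and pooled comparisons disagree (Patel wins within each game venue; Costa wins overall), so the answer turns on the causal role of game venue.
Nothing the player does changes game venue; the imbalance is an allocation artefact. With game venue also predicting the outcome, the pooled figure is confounded, and the within-stratum comparison is the causal one.
Standardising Costa to the population game venue mix: 0.350·567/947 + 0.333·279/533 + 0.316·37/120 = 0.482.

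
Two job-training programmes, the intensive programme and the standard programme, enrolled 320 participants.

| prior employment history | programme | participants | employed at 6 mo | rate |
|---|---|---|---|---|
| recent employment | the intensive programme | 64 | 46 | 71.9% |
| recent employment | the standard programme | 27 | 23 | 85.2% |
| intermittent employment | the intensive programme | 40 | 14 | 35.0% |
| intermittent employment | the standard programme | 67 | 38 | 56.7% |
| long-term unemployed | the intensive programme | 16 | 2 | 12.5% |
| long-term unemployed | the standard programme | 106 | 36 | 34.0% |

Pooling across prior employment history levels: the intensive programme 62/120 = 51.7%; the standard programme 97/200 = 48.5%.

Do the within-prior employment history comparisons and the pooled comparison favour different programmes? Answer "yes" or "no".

Within each prior employment history level (recent employment 71.9% vs 85.2%; intermittent employment 35.0% vs 56.7%; long-term unemployed 12.5% vs 34.0%), the standard programme has the higher rate every time. Pooled: 51.7% vs 48.5% — the intensive programme has the higher rate overall. The two comparisons disagree.

yes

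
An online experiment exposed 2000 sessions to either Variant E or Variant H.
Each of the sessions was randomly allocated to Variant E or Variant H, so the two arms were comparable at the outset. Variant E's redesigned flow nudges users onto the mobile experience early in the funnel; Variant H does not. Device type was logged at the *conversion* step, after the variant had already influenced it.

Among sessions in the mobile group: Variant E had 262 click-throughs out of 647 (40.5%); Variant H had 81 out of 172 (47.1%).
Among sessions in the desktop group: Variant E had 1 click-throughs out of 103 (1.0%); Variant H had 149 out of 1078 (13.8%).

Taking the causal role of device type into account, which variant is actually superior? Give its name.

The device type-specific comparison favours Variant H throughout, but the pooled figures favour Variant E. The question is whether to condition on device type.
The distribution of device type is itself part of what the variant does — it is an intermediate outcome. Holding it fixed would remove that part of the effect; the total effect is the pooled difference.
Pooled: Variant E 35.1% vs Variant H 18.4%; Variant E is higher overall.

Variant E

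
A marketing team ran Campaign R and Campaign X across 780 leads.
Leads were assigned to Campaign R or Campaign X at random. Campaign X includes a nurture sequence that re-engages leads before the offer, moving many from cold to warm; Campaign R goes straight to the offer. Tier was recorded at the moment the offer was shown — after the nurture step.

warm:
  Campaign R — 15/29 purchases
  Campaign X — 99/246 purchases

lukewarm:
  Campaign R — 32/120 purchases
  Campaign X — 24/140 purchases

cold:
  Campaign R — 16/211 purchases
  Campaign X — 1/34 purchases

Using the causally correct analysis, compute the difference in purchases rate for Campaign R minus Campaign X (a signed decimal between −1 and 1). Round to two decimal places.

-0.12

Engagement tier here is a post-treatment variable shaped by the campaign; conditioning on it would introduce bias rather than remove it. The overall comparison is the causal one.
The causal difference is the pooled difference: 0.175 − 0.295 = -0.120.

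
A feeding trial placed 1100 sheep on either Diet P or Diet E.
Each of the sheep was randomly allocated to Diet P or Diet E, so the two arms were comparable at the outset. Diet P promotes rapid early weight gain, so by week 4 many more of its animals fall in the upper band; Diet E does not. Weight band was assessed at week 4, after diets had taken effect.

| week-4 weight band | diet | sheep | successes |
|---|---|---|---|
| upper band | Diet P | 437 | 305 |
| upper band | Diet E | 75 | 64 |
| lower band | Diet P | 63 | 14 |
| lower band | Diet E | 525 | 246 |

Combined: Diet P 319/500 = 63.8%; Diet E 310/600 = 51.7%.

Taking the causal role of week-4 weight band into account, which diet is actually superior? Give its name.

The week-4 weight band-specific comparison favours Diet E throughout, but the pooled figures favour Diet P. The question is whether to condition on week-4 weight band.
Week-4 weight band is recorded after the diet and is itself shifted by it — it sits on the causal path from diet to outcome. Conditioning on a mediator would strip out part of the effect we want; the pooled comparison gives the total causal effect.
Pooled: Diet P 63.8% vs Diet E 51.7%; Diet P is higher overall.

Diet P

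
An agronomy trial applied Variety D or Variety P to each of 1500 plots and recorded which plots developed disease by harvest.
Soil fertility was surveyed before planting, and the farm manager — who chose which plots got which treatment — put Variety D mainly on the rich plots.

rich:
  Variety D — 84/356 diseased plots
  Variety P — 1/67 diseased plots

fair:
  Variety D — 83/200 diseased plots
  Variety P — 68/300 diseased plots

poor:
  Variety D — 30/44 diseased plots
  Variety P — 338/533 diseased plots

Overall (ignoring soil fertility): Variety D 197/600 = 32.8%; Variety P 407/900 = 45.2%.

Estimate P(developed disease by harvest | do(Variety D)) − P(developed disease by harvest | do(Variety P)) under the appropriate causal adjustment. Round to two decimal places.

The imbalance in soil fertility arose from how plots were allocated, not from anything the variety did; and soil fertility independently affects the outcome. The pooled gap is confounded — condition on soil fertility.
Adjusting over the population distribution of soil fertility: 0.282·(0.236−0.015) + 0.333·(0.415−0.227) + 0.385·(0.682−0.634) = +0.143.

+0.14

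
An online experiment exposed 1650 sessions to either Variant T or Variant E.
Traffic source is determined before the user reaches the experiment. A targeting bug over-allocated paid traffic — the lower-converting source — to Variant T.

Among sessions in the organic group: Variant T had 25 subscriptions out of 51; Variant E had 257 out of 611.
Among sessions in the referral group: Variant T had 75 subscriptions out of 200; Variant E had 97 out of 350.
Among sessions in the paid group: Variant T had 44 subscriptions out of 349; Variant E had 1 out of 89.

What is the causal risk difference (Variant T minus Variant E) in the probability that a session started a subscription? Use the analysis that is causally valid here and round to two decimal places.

+0.09

The stratified and pooled comparisons disagree (Variant T wins within each traffic source; Variant E wins overall), so the answer turns on the causal role of traffic source.
Traffic source satisfies the back-door criterion: it is not a descendant of the variant, and it blocks the spurious path from variant to outcome. Adjusting for it (i.e., using the within-traffic source rates) gives the causal effect.
Adjusting over the population distribution of traffic source: 0.401·(0.490−0.421) + 0.333·(0.375−0.277) + 0.265·(0.126−0.011) = +0.091.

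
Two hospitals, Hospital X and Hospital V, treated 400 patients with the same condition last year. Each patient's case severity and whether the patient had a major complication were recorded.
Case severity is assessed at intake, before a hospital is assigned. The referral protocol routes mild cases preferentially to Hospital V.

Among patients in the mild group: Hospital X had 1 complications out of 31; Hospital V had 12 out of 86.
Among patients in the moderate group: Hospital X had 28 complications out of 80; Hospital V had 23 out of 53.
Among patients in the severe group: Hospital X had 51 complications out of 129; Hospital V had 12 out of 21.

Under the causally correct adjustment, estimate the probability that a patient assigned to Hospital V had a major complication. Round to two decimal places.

0.40

Case severity is set before the hospital has any effect — it is not caused by the hospital — and it independently drives the outcome. That makes it a confounder, so the causal comparison is within case severity levels.
Standardising Hospital V to the population case severity mix: 0.292·12/86 + 0.333·23/53 + 0.375·12/21 = 0.399.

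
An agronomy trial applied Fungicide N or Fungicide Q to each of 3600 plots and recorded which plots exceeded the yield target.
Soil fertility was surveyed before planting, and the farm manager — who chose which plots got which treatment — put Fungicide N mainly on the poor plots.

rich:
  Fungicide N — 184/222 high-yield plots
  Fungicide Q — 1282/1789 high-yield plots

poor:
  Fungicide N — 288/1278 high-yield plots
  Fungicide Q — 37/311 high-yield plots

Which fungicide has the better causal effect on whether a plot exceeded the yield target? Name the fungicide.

Fungicide N

Within every soil fertility level Fungicide N has the higher rate, yet pooled Fungicide Q does — Simpson's reversal.
Here soil fertility is a common cause — it drives both which fungicide a case falls under and the outcome. The crude comparison mixes populations; the stratum-specific rates are the causally relevant ones.
Within each level — rich: 82.9% vs 71.7%; poor: 22.5% vs 11.9% — Fungicide N is higher every time.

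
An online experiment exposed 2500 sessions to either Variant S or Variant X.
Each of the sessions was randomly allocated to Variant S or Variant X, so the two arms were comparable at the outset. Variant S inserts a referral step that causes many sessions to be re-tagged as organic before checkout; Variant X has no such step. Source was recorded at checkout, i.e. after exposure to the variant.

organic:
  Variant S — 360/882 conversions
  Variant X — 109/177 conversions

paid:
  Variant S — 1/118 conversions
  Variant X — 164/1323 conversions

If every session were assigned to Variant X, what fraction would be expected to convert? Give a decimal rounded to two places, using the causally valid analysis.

Traffic source is downstream of the variant. One should not condition on a consequence of treatment, so the overall rates are the right comparison.
So P(outcome | do(Variant X)) is just the pooled rate for Variant X: 273/1500 = 0.182.

0.18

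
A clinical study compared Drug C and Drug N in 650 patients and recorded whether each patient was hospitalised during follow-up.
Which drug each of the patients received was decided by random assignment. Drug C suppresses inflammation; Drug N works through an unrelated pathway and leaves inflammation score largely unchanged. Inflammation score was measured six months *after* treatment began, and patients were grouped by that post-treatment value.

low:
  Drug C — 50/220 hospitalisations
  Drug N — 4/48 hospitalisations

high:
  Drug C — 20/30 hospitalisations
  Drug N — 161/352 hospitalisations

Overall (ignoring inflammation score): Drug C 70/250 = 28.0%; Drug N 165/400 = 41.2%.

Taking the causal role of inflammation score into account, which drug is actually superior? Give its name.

Drug N is lower inside every inflammation score stratum but Drug C is lower in aggregate. Whether to stratify depends on how inflammation score relates to the drug.
Inflammation score lies on the pathway drug → inflammation score → outcome, so adjusting for it blocks the indirect effect. For the total causal effect of drug, use the unadjusted pooled rates.
Pooled: Drug C 28.0% vs Drug N 41.2%; Drug C is lower overall.

Drug C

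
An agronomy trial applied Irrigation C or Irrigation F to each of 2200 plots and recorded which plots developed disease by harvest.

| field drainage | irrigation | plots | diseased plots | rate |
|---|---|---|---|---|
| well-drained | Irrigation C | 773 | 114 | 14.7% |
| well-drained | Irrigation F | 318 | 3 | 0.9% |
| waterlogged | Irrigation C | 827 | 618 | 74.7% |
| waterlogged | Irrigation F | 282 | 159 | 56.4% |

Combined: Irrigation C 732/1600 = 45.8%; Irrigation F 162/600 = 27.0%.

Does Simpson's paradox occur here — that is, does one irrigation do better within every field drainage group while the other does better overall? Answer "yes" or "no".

no

Within each field drainage level (well-drained 14.7% vs 0.9%; waterlogged 74.7% vs 56.4%), Irrigation F has the lower rate every time. Pooled: 45.8% vs 27.0% — Irrigation F has the lower rate overall. They agree.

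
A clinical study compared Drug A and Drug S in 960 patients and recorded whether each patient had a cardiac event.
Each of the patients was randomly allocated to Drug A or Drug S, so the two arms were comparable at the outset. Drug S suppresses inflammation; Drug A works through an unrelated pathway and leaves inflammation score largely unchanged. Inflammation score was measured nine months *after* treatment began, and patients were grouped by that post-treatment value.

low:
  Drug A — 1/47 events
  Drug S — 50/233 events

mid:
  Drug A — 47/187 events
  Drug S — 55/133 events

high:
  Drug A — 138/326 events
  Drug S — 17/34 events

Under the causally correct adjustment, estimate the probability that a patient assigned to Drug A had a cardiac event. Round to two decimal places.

Inflammation score lies on the pathway drug → inflammation score → outcome, so adjusting for it blocks the indirect effect. For the total causal effect of drug, use the unadjusted pooled rates.
So P(outcome | do(Drug A)) is just the pooled rate for Drug A: 186/560 = 0.332.

0.33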